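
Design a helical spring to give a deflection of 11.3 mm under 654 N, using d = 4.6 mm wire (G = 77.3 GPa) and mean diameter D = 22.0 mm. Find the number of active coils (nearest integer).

Required rate k = F/δ = 654/11.3 = 57.876 N/mm
N_a = Gd⁴/(8D³k) = (77.3×10³ × 4.6⁴)/(8 × 22.0³ × 57.876)
    = 3.46107e+07 / 4.93012e+06 = 7.02 → 7 coils

7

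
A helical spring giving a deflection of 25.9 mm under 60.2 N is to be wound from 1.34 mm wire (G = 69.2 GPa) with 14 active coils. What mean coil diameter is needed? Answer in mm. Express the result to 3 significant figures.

9.50 mm

Required rate k = F/δ = 60.2/25.9 = 2.3243 N/mm
D = (Gd⁴/(8N_a·k))^(1/3) = (69.2×10³·1.34⁴/(8·14·2.3243))^(1/3)
  = (857.059)^(1/3) = 9.4988 mm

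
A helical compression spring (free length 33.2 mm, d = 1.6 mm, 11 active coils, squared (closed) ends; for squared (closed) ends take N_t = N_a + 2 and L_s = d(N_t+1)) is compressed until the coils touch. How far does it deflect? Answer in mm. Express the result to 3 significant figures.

10.8 mm

N_t = 13; L_s = 1.6·14 = 22.4 mm
δ_solid = L₀ − L_s = 33.2 − 22.4 = 10.8 mm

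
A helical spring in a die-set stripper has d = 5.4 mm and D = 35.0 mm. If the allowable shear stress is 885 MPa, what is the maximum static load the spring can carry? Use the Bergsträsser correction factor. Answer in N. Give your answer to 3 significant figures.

1280 N

C = D/d = 35.0/5.4 = 6.4815
K_B = (4C+2)/(4C−3) = 27.926/22.926 = 1.2181
τ_max = K·8FD/(πd³) → F_max = τ_allow·πd³/(8DK)
F_max = 885·π·5.4³/(8·35.0·1.2181) = 4.378e+05/341.07 = 1283.6 N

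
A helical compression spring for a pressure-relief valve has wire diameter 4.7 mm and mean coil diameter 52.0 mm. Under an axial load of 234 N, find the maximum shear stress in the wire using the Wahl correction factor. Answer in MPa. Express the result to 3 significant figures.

Spring index C = D/d = 52.0/4.7 = 11.0638
K_W = (4C−1)/(4C−4) + 0.615/C = 43.255/40.255 + 0.0556 = 1.1301
τ₀ = 8FD/(πd³) = 8·234·52.0/(π·4.7³) = 97344/326.17 = 298.45 MPa
τ_max = K·τ₀ = 1.1301 × 298.45 = 337.28 MPa

337 MPa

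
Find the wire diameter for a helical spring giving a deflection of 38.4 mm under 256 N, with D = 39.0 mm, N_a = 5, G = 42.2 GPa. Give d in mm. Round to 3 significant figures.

4.40 mm

Required rate k = F/δ = 256/38.4 = 6.6667 N/mm
d = (8D³N_a·k / G)^(1/4) = (8·39.0³·5·6.6667 / (42.2×10³))^0.25
  = (374.84)^0.25 = 4.4001 mm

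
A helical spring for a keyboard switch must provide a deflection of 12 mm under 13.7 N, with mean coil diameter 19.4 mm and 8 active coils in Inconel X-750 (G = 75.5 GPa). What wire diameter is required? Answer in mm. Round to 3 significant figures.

Required rate k = F/δ = 13.7/12 = 1.1417 N/mm
d = (8D³N_a·k / G)^(1/4) = (8·19.4³·8·1.1417 / (75.5×10³))^0.25
  = (7.0661)^0.25 = 1.6304 mm

1.63 mm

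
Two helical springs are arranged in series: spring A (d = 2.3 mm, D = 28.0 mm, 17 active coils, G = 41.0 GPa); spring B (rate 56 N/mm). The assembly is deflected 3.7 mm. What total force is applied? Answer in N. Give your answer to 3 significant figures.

k_A = Gd⁴/(8D³N_a) = (41.0×10³)(2.3⁴)/(8·28.0³·17) = 0.38431 N/mm
Series: 1/k_eq = 1/0.38431 + 1/56 = 2.6199; k_eq = 0.38169 N/mm
F = k_eq·δ = 0.38169·3.7 = 1.4123 N

1.41 N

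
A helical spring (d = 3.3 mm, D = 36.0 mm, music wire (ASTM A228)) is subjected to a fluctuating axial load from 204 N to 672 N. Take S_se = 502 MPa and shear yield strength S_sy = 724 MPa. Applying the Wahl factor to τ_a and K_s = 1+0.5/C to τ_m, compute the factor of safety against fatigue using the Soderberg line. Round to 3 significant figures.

0.338

C = D/d = 36.0/3.3 = 10.9091; K_W = (4C−1)/(4C−4)+0.615/C = 1.1321; K_s = 1+0.5/C = 1.0458
F_a = (F_max−F_min)/2 = 234 N; F_m = (F_max+F_min)/2 = 438 N
τ_a = K_W·8F_aD/(πd³) = 1.1321 × 596.92 = 675.75 MPa
τ_m = K_s·8F_mD/(πd³) = 1.0458 × 1117.3 = 1168.5 MPa
Soderberg: 1/n_f = τ_a/S_se + τ_m/S_sy = 675.75/502 + 1168.5/724 = 1.34612 + 1.61398 = 2.9601
n_f = 1/2.9601 = 0.3378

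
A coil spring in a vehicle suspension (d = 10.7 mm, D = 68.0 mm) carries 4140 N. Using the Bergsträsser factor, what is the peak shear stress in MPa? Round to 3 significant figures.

Spring index C = D/d = 68.0/10.7 = 6.3551
K_B = (4C+2)/(4C−3) = 27.421/22.421 = 1.2230
τ₀ = 8FD/(πd³) = 8·4140·68.0/(π·10.7³) = 2.25216e+06/3848.6 = 585.19 MPa
τ_max = K·τ₀ = 1.2230 × 585.19 = 715.69 MPa

716 MPa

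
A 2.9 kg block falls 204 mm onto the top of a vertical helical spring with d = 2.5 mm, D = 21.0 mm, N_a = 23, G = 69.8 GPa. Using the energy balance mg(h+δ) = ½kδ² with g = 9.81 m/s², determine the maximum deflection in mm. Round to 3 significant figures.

k = Gd⁴/(8D³N_a) = (69.8×10³)(2.5⁴)/(8·21.0³·23) = 1.6001 N/mm
W = mg = 2.9 × 9.81 = 28.449 N
½kδ² − Wδ − Wh = 0 → δ = (W + √(W² + 2kWh))/k
δ = (28.449 + √(809.35 + 18572.4))/1.6001 = (28.449 + 139.22)/1.6001 = 104.79 mm

105 mm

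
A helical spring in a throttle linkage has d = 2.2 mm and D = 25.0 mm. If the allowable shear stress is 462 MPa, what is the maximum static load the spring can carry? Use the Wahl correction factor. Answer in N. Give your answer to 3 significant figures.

C = D/d = 25.0/2.2 = 11.3636
K_W = (4C−1)/(4C−4) + 0.615/C = 44.455/41.455 + 0.0541 = 1.1265
τ_max = K·8FD/(πd³) → F_max = τ_allow·πd³/(8DK)
F_max = 462·π·2.2³/(8·25.0·1.1265) = 15455/225.3 = 68.597 N

68.6 N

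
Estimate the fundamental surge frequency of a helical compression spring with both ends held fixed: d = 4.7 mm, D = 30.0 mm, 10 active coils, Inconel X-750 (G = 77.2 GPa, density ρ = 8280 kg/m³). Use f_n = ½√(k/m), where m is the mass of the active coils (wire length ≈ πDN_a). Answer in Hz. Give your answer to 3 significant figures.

k = Gd⁴/(8D³N_a) = (77.2×10³)(4.7⁴)/(8·30.0³·10) = 17.44 N/mm = 17440 N/m
Wire length L = πDN_a = π·30.0·10 = 942.48 mm
m = ρ·(πd²/4)·L = 8280 × 17.349×10⁻⁶ m² × 0.94248 m = 0.13539 kg
f_n = ½√(k/m) = 0.5·√(17440/0.13539) = 0.5·√(1.2882e+05) = 179.45 Hz

179 Hz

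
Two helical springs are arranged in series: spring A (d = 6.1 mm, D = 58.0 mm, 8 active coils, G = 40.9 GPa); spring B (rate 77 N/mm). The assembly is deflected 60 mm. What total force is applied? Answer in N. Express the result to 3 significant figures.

k_A = Gd⁴/(8D³N_a) = (40.9×10³)(6.1⁴)/(8·58.0³·8) = 4.535 N/mm
Series: 1/k_eq = 1/4.535 + 1/77 = 0.23349; k_eq = 4.2828 N/mm
F = k_eq·δ = 4.2828·60 = 256.97 N

257 N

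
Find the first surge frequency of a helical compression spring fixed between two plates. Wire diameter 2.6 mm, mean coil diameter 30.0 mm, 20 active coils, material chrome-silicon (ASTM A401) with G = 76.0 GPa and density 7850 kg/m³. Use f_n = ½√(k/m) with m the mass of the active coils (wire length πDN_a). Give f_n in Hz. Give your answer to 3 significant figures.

50.6 Hz

k = Gd⁴/(8D³N_a) = (76.0×10³)(2.6⁴)/(8·30.0³·20) = 0.80394 N/mm = 803.94 N/m
Wire length L = πDN_a = π·30.0·20 = 1885 mm
m = ρ·(πd²/4)·L = 7850 × 5.3093×10⁻⁶ m² × 1.885 m = 0.078561 kg
f_n = ½√(k/m) = 0.5·√(803.94/0.078561) = 0.5·√(10233) = 50.58 Hz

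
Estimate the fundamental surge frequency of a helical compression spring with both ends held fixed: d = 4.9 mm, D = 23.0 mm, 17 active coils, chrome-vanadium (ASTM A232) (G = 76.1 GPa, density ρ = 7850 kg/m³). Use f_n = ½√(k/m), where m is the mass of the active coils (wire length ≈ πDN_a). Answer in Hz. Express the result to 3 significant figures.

191 Hz

k = Gd⁴/(8D³N_a) = (76.1×10³)(4.9⁴)/(8·23.0³·17) = 26.512 N/mm = 26512 N/m
Wire length L = πDN_a = π·23.0·17 = 1228.4 mm
m = ρ·(πd²/4)·L = 7850 × 18.857×10⁻⁶ m² × 1.2284 m = 0.18184 kg
f_n = ½√(k/m) = 0.5·√(26512/0.18184) = 0.5·√(1.458e+05) = 190.92 Hz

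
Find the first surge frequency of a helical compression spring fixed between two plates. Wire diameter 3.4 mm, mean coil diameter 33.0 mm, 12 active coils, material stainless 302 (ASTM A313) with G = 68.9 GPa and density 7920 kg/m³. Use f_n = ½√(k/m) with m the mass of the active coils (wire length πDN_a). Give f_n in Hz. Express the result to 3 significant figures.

86.4 Hz

k = Gd⁴/(8D³N_a) = (68.9×10³)(3.4⁴)/(8·33.0³·12) = 2.6688 N/mm = 2668.8 N/m
Wire length L = πDN_a = π·33.0·12 = 1244.1 mm
m = ρ·(πd²/4)·L = 7920 × 9.0792×10⁻⁶ m² × 1.2441 m = 0.089458 kg
f_n = ½√(k/m) = 0.5·√(2668.8/0.089458) = 0.5·√(29833) = 86.362 Hz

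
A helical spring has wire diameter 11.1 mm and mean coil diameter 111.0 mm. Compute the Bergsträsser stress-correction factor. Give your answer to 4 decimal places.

1.1351

C = D/d = 111.0/11.1 = 10.0000
K_B = (4C+2)/(4C−3) = 42.000/37.000 = 1.1351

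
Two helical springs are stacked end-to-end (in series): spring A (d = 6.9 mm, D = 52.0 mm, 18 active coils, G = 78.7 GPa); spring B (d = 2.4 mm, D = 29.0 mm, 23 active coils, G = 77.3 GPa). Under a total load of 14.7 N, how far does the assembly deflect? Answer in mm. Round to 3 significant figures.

27.4 mm

k_A = Gd⁴/(8D³N_a) = (78.7×10³)(6.9⁴)/(8·52.0³·18) = 8.8105 N/mm
k_B = Gd⁴/(8D³N_a) = (77.3×10³)(2.4⁴)/(8·29.0³·23) = 0.5715 N/mm
Series: 1/k_eq = 1/8.8105 + 1/0.5715 = 1.8633; k_eq = 0.53668 N/mm
δ = F/k_eq = 14.7/0.53668 = 27.39 mm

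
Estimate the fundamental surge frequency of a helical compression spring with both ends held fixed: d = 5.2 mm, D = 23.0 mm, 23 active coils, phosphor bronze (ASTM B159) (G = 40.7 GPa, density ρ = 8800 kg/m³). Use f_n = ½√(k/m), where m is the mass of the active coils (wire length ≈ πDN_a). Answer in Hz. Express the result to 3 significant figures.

103 Hz

k = Gd⁴/(8D³N_a) = (40.7×10³)(5.2⁴)/(8·23.0³·23) = 13.292 N/mm = 13292 N/m
Wire length L = πDN_a = π·23.0·23 = 1661.9 mm
m = ρ·(πd²/4)·L = 8800 × 21.237×10⁻⁶ m² × 1.6619 m = 0.31059 kg
f_n = ½√(k/m) = 0.5·√(13292/0.31059) = 0.5·√(42798) = 103.44 Hz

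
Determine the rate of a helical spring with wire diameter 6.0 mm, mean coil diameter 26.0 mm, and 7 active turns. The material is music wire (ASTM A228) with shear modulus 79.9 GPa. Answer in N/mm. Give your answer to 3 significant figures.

105 N/mm

k = Gd⁴/(8D³N_a) = (79.9×10³ × 6.0⁴) / (8 × 26.0³ × 7)
  = 1.0355e+08 / 984256 = 105.21 N/mm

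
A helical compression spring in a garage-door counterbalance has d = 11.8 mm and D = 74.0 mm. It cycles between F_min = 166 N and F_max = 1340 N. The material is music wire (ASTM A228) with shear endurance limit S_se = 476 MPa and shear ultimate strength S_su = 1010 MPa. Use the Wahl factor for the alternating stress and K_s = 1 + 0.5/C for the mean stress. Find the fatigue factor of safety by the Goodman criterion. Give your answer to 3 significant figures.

3.73

C = D/d = 74.0/11.8 = 6.2712; K_W = (4C−1)/(4C−4)+0.615/C = 1.2404; K_s = 1+0.5/C = 1.0797
F_a = (F_max−F_min)/2 = 587 N; F_m = (F_max+F_min)/2 = 753 N
τ_a = K_W·8F_aD/(πd³) = 1.2404 × 67.323 = 83.504 MPa
τ_m = K_s·8F_mD/(πd³) = 1.0797 × 86.362 = 93.247 MPa
Goodman: 1/n_f = τ_a/S_se + τ_m/S_su = 83.504/476 + 93.247/1010 = 0.17543 + 0.09232 = 0.26775
n_f = 1/0.26775 = 3.735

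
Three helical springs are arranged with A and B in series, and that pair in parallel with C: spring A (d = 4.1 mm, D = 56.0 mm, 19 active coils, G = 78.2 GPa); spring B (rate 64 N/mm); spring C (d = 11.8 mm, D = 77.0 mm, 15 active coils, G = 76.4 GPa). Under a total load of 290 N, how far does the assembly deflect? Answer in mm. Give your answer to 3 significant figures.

k_A = Gd⁴/(8D³N_a) = (78.2×10³)(4.1⁴)/(8·56.0³·19) = 0.82782 N/mm
k_C = Gd⁴/(8D³N_a) = (76.4×10³)(11.8⁴)/(8·77.0³·15) = 27.038 N/mm
Springs A,B series: k_AB = 1/(1/0.82782+1/64) = 0.81725 N/mm; parallel with C: k_eq = 0.81725+27.038 = 27.855 N/mm
δ = F/k_eq = 290/27.855 = 10.411 mm

10.4 mm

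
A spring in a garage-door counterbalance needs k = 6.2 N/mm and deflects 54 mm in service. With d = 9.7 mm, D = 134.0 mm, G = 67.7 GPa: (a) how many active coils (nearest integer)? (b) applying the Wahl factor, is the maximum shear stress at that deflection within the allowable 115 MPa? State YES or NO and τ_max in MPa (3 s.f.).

N_a = Gd⁴/(8D³k) = (67.7×10³)(9.7⁴)/(8·134.0³·6.2) = 5.022 → N_a = 5
Actual rate k = Gd⁴/(8D³·5) = 6.2273 N/mm
Working load F = kδ = 6.2273·54 = 336.28 N
C = 134.0/9.7 = 13.8144; K_W = (4C−1)/(4C−4)+0.615/C = 1.1030
τ_max = K_W·8FD/(πd³) = 1.1030·125.73 = 138.68 MPa
τ_max > 115 MPa → exceeds allowable

(a) 5 coils; (b) NO, τ_max = 139 MPa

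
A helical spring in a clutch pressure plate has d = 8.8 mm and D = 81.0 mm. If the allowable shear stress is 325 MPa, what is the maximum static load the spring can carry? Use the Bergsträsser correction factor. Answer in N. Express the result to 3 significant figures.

C = D/d = 81.0/8.8 = 9.2045
K_B = (4C+2)/(4C−3) = 38.818/33.818 = 1.1478
τ_max = K·8FD/(πd³) → F_max = τ_allow·πd³/(8DK)
F_max = 325·π·8.8³/(8·81.0·1.1478) = 6.9579e+05/743.81 = 935.45 N

935 N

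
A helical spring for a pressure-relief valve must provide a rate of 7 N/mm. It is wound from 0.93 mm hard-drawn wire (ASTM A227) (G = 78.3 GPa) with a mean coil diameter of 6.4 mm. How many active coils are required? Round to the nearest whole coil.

4

N_a = Gd⁴/(8D³k) = (78.3×10³ × 0.93⁴)/(8 × 6.4³ × 7)
    = 58572.5 / 14680.1 = 3.99 → 4 coils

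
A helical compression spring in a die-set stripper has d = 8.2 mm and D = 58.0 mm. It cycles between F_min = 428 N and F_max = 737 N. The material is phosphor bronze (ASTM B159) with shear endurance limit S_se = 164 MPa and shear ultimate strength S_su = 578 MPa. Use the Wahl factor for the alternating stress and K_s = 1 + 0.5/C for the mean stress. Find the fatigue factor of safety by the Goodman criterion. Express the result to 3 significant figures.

C = D/d = 58.0/8.2 = 7.0732; K_W = (4C−1)/(4C−4)+0.615/C = 1.2104; K_s = 1+0.5/C = 1.0707
F_a = (F_max−F_min)/2 = 154.5 N; F_m = (F_max+F_min)/2 = 582.5 N
τ_a = K_W·8F_aD/(πd³) = 1.2104 × 41.386 = 50.096 MPa
τ_m = K_s·8F_mD/(πd³) = 1.0707 × 156.04 = 167.07 MPa
Goodman: 1/n_f = τ_a/S_se + τ_m/S_su = 50.096/164 + 167.07/578 = 0.30546 + 0.28904 = 0.5945
n_f = 1/0.5945 = 1.682

1.68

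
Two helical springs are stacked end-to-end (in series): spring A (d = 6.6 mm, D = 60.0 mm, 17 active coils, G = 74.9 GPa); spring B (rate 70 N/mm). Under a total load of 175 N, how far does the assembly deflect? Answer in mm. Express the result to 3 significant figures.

k_A = Gd⁴/(8D³N_a) = (74.9×10³)(6.6⁴)/(8·60.0³·17) = 4.838 N/mm
Series: 1/k_eq = 1/4.838 + 1/70 = 0.22098; k_eq = 4.5252 N/mm
δ = F/k_eq = 175/4.5252 = 38.672 mm

38.7 mm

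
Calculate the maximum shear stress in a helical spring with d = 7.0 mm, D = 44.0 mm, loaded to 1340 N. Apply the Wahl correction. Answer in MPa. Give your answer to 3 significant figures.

Spring index C = D/d = 44.0/7.0 = 6.2857
K_W = (4C−1)/(4C−4) + 0.615/C = 24.143/21.143 + 0.0978 = 1.2397
τ₀ = 8FD/(πd³) = 8·1340·44.0/(π·7.0³) = 471680/1077.6 = 437.73 MPa
τ_max = K·τ₀ = 1.2397 × 437.73 = 542.66 MPa

543 MPa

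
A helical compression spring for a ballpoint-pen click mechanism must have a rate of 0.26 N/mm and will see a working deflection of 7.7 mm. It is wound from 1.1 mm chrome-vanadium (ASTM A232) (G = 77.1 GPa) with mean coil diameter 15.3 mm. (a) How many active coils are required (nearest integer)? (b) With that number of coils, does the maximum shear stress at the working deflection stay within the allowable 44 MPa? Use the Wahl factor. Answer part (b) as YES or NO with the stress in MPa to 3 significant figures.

N_a = Gd⁴/(8D³k) = (77.1×10³)(1.1⁴)/(8·15.3³·0.26) = 15.15 → N_a = 15
Actual rate k = Gd⁴/(8D³·15) = 0.26265 N/mm
Working load F = kδ = 0.26265·7.7 = 2.0224 N
C = 15.3/1.1 = 13.9091; K_W = (4C−1)/(4C−4)+0.615/C = 1.1023
τ_max = K_W·8FD/(πd³) = 1.1023·59.199 = 65.256 MPa
τ_max > 44 MPa → exceeds allowable

(a) 15 coils; (b) NO, τ_max = 65.3 MPa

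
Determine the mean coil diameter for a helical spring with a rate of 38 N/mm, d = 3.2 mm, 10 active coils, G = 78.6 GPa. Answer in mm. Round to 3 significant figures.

13.9 mm

D = (Gd⁴/(8N_a·k))^(1/3) = (78.6×10³·3.2⁴/(8·10·38))^(1/3)
  = (2711.12)^(1/3) = 13.9439 mm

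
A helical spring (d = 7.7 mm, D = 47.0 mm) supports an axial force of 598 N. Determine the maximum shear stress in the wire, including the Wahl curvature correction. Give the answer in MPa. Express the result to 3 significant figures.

196 MPa

Spring index C = D/d = 47.0/7.7 = 6.1039
K_W = (4C−1)/(4C−4) + 0.615/C = 23.416/20.416 + 0.1008 = 1.2477
τ₀ = 8FD/(πd³) = 8·598·47.0/(π·7.7³) = 224848/1434.2 = 156.77 MPa
τ_max = K·τ₀ = 1.2477 × 156.77 = 195.6 MPa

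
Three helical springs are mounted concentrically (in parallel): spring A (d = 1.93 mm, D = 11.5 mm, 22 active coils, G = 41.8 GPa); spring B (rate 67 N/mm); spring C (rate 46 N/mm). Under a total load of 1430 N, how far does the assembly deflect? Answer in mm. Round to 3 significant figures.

k_A = Gd⁴/(8D³N_a) = (41.8×10³)(1.93⁴)/(8·11.5³·22) = 2.1667 N/mm
Parallel: k_eq = 2.1667 + 67 + 46 = 115.17 N/mm
δ = F/k_eq = 1430/115.17 = 12.417 mm

12.4 mm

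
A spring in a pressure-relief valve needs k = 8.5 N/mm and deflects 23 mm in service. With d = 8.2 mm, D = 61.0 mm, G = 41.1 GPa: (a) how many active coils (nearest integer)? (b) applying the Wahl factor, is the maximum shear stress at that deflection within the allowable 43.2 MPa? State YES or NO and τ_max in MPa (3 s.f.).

(a) 12 coils; (b) NO, τ_max = 66.3 MPa

N_a = Gd⁴/(8D³k) = (41.1×10³)(8.2⁴)/(8·61.0³·8.5) = 12.04 → N_a = 12
Actual rate k = Gd⁴/(8D³·12) = 8.5278 N/mm
Working load F = kδ = 8.5278·23 = 196.14 N
C = 61.0/8.2 = 7.4390; K_W = (4C−1)/(4C−4)+0.615/C = 1.1991
τ_max = K_W·8FD/(πd³) = 1.1991·55.258 = 66.262 MPa
τ_max > 43.2 MPa → exceeds allowable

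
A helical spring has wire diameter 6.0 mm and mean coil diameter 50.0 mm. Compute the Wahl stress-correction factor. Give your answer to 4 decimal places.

1.1761

C = D/d = 50.0/6.0 = 8.3333
K_W = (4C−1)/(4C−4) + 0.615/C = 32.333/29.333 + 0.0738 = 1.1761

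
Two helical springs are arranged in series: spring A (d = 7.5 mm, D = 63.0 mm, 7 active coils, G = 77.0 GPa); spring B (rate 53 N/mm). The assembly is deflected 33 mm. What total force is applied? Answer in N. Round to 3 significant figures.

432 N

k_A = Gd⁴/(8D³N_a) = (77.0×10³)(7.5⁴)/(8·63.0³·7) = 17.399 N/mm
Series: 1/k_eq = 1/17.399 + 1/53 = 0.076342; k_eq = 13.099 N/mm
F = k_eq·δ = 13.099·33 = 432.26 N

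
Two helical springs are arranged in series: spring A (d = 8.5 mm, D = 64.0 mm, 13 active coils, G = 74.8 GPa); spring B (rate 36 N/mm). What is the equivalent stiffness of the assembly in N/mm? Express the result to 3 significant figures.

10.2 N/mm

k_A = Gd⁴/(8D³N_a) = (74.8×10³)(8.5⁴)/(8·64.0³·13) = 14.322 N/mm
Series: 1/k_eq = 1/14.322 + 1/36 = 0.0976; k_eq = 10.246 N/mm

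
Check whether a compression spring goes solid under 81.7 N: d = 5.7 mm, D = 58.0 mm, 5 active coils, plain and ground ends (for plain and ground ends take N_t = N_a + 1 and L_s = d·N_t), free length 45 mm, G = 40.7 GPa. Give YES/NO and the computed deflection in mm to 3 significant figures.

k = Gd⁴/(8D³N_a) = (40.7×10³)(5.7⁴)/(8·58.0³·5) = 5.5049 N/mm
N_t = 6; L_s = 5.7·6 = 34.2 mm; δ_solid = L₀ − L_s = 45 − 34.2 = 10.8 mm
δ = F/k = 81.7/5.5049 = 14.841 mm
δ ≥ δ_solid → spring goes solid

YES, δ = 14.8 mm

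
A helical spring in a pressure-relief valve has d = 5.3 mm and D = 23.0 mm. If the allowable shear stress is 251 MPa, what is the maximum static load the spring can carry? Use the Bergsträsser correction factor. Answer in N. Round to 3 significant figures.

473 N

C = D/d = 23.0/5.3 = 4.3396
K_B = (4C+2)/(4C−3) = 19.358/14.358 = 1.3482
τ_max = K·8FD/(πd³) → F_max = τ_allow·πd³/(8DK)
F_max = 251·π·5.3³/(8·23.0·1.3482) = 1.174e+05/248.07 = 473.23 N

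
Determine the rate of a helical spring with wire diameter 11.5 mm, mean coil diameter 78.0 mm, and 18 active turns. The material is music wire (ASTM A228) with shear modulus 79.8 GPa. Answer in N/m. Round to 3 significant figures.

k = Gd⁴/(8D³N_a) = (79.8×10³ × 11.5⁴) / (8 × 78.0³ × 18)
  = 1.39571e+09 / 6.83355e+07 = 20.424 N/mm = 20424 N/m

20400 N/m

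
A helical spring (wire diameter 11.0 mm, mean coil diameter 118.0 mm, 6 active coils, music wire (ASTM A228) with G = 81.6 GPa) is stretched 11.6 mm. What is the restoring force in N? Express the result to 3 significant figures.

176 N

k = Gd⁴/(8D³N_a) = (81.6×10³)(11.0⁴)/(8·118.0³·6) = 15.149 N/mm
F = k·δ = 15.149 × 11.6 = 175.72 N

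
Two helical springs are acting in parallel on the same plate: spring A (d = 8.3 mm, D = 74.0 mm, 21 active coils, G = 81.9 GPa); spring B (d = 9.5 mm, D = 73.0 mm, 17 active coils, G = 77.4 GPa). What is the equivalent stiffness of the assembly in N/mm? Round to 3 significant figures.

k_A = Gd⁴/(8D³N_a) = (81.9×10³)(8.3⁴)/(8·74.0³·21) = 5.7094 N/mm
k_B = Gd⁴/(8D³N_a) = (77.4×10³)(9.5⁴)/(8·73.0³·17) = 11.916 N/mm
Parallel: k_eq = 5.7094 + 11.916 = 17.625 N/mm

17.6 N/mm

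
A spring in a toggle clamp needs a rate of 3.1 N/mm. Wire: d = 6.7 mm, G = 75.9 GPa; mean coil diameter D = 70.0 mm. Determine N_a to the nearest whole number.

N_a = Gd⁴/(8D³k) = (75.9×10³ × 6.7⁴)/(8 × 70.0³ × 3.1)
    = 1.52947e+08 / 8.5064e+06 = 17.98 → 18 coils

18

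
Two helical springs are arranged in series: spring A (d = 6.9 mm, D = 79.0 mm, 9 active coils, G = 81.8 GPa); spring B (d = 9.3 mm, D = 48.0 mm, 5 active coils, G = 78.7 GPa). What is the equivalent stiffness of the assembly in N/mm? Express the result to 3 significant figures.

5.03 N/mm

k_A = Gd⁴/(8D³N_a) = (81.8×10³)(6.9⁴)/(8·79.0³·9) = 5.2232 N/mm
k_B = Gd⁴/(8D³N_a) = (78.7×10³)(9.3⁴)/(8·48.0³·5) = 133.08 N/mm
Series: 1/k_eq = 1/5.2232 + 1/133.08 = 0.19897; k_eq = 5.0259 N/mm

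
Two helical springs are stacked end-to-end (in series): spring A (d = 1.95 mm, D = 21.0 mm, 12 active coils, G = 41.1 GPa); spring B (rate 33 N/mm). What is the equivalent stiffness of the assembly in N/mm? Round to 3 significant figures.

k_A = Gd⁴/(8D³N_a) = (41.1×10³)(1.95⁴)/(8·21.0³·12) = 0.66842 N/mm
Series: 1/k_eq = 1/0.66842 + 1/33 = 1.5264; k_eq = 0.65515 N/mm

0.655 N/mm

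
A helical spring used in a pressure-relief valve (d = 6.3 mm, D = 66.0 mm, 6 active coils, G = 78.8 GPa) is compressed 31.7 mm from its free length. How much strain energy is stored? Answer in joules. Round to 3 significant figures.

k = Gd⁴/(8D³N_a) = (78.8×10³)(6.3⁴)/(8·66.0³·6) = 8.9953 N/mm
U = ½kδ² = 0.5 × 8.9953 × 31.7² = 4519.6 N·mm = 4.5196 J

4.52 J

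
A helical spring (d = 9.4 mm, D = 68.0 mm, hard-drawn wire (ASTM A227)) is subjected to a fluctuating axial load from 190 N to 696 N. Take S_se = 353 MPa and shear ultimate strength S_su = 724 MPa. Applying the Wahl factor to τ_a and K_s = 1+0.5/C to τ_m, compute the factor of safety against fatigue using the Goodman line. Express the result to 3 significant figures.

3.16

C = D/d = 68.0/9.4 = 7.2340; K_W = (4C−1)/(4C−4)+0.615/C = 1.2053; K_s = 1+0.5/C = 1.0691
F_a = (F_max−F_min)/2 = 253 N; F_m = (F_max+F_min)/2 = 443 N
τ_a = K_W·8F_aD/(πd³) = 1.2053 × 52.746 = 63.575 MPa
τ_m = K_s·8F_mD/(πd³) = 1.0691 × 92.357 = 98.74 MPa
Goodman: 1/n_f = τ_a/S_se + τ_m/S_su = 63.575/353 + 98.74/724 = 0.18010 + 0.13638 = 0.31648
n_f = 1/0.31648 = 3.16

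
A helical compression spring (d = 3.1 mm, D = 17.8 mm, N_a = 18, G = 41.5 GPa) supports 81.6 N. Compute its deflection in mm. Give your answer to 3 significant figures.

k = Gd⁴/(8D³N_a) = (41.5×10³)(3.1⁴)/(8·17.8³·18) = 4.7192 N/mm
δ = F/k = 81.6 / 4.7192 = 17.291 mm

17.3 mm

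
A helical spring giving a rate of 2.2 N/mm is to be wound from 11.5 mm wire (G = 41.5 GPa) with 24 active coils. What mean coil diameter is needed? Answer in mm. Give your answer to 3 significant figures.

120 mm

D = (Gd⁴/(8N_a·k))^(1/3) = (41.5×10³·11.5⁴/(8·24·2.2))^(1/3)
  = (1.71837e+06)^(1/3) = 119.7766 mm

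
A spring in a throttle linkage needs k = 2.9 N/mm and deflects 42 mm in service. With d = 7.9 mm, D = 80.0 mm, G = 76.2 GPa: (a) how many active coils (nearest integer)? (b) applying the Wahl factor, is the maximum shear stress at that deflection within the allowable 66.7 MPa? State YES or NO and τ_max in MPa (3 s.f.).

N_a = Gd⁴/(8D³k) = (76.2×10³)(7.9⁴)/(8·80.0³·2.9) = 24.99 → N_a = 25
Actual rate k = Gd⁴/(8D³·25) = 2.8984 N/mm
Working load F = kδ = 2.8984·42 = 121.73 N
C = 80.0/7.9 = 10.1266; K_W = (4C−1)/(4C−4)+0.615/C = 1.1429
τ_max = K_W·8FD/(πd³) = 1.1429·50.299 = 57.487 MPa
τ_max ≤ 66.7 MPa → acceptable

(a) 25 coils; (b) YES, τ_max = 57.5 MPa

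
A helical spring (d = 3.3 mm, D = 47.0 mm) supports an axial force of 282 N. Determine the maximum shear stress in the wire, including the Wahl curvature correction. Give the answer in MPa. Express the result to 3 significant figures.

1030 MPa

Spring index C = D/d = 47.0/3.3 = 14.2424
K_W = (4C−1)/(4C−4) + 0.615/C = 55.970/52.970 + 0.0432 = 1.0998
τ₀ = 8FD/(πd³) = 8·282·47.0/(π·3.3³) = 106032/112.9 = 939.17 MPa
τ_max = K·τ₀ = 1.0998 × 939.17 = 1032.9 MPa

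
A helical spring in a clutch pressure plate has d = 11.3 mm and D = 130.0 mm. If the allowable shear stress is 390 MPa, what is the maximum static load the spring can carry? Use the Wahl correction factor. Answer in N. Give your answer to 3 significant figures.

1510 N

C = D/d = 130.0/11.3 = 11.5044
K_W = (4C−1)/(4C−4) + 0.615/C = 45.018/42.018 + 0.0535 = 1.1249
τ_max = K·8FD/(πd³) → F_max = τ_allow·πd³/(8DK)
F_max = 390·π·11.3³/(8·130.0·1.1249) = 1.7679e+06/1169.9 = 1511.2 N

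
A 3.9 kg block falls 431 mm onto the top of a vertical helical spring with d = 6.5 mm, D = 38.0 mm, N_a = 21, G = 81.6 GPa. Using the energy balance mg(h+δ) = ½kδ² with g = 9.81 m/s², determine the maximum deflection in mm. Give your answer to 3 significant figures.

48.2 mm

k = Gd⁴/(8D³N_a) = (81.6×10³)(6.5⁴)/(8·38.0³·21) = 15.801 N/mm
W = mg = 3.9 × 9.81 = 38.259 N
½kδ² − Wδ − Wh = 0 → δ = (W + √(W² + 2kWh))/k
δ = (38.259 + √(1463.8 + 521104))/15.801 = (38.259 + 722.89)/15.801 = 48.171 mm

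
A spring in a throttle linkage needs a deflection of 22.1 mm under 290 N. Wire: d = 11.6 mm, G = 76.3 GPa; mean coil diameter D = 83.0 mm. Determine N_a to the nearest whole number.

Required rate k = F/δ = 290/22.1 = 13.122 N/mm
N_a = Gd⁴/(8D³k) = (76.3×10³ × 11.6⁴)/(8 × 83.0³ × 13.122)
    = 1.38152e+09 / 6.00247e+07 = 23.02 → 23 coils

23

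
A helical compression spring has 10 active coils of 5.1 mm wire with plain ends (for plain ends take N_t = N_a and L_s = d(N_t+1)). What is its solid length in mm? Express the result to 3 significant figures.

plain ends: N_t = N_a = 10
L_s = d·(N_t+1) = 5.1 × 11 = 56.1 mm

56.1 mm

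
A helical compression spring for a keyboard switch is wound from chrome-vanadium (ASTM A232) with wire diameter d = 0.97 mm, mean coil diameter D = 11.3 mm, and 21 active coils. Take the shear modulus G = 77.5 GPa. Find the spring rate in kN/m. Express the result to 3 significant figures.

k = Gd⁴/(8D³N_a) = (77.5×10³ × 0.97⁴) / (8 × 11.3³ × 21)
  = 68610.2 / 242407 = 0.28304 N/mm

0.283 kN/m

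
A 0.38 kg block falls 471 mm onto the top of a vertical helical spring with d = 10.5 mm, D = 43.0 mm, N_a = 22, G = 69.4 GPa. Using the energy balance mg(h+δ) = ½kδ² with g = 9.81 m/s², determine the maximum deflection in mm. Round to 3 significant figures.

7.69 mm

k = Gd⁴/(8D³N_a) = (69.4×10³)(10.5⁴)/(8·43.0³·22) = 60.284 N/mm
W = mg = 0.38 × 9.81 = 3.7278 N
½kδ² − Wδ − Wh = 0 → δ = (W + √(W² + 2kWh))/k
δ = (3.7278 + √(13.896 + 211691))/60.284 = (3.7278 + 460.11)/60.284 = 7.6943 mm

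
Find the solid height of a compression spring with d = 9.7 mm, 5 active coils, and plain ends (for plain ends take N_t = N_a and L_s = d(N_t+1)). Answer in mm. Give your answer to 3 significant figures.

58.2 mm

plain ends: N_t = N_a = 5
L_s = d·(N_t+1) = 9.7 × 6 = 58.2 mm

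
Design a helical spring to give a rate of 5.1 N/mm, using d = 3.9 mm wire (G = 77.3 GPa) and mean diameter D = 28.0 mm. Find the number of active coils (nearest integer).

20

N_a = Gd⁴/(8D³k) = (77.3×10³ × 3.9⁴)/(8 × 28.0³ × 5.1)
    = 1.78829e+07 / 895642 = 19.97 → 20 coils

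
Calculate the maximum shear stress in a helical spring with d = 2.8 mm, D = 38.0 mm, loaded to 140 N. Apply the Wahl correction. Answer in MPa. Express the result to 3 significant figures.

Spring index C = D/d = 38.0/2.8 = 13.5714
K_W = (4C−1)/(4C−4) + 0.615/C = 53.286/50.286 + 0.0453 = 1.1050
τ₀ = 8FD/(πd³) = 8·140·38.0/(π·2.8³) = 42560/68.964 = 617.13 MPa
τ_max = K·τ₀ = 1.1050 × 617.13 = 681.91 MPa

682 MPa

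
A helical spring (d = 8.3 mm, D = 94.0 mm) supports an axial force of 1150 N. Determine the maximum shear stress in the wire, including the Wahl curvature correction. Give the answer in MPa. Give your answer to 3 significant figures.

Spring index C = D/d = 94.0/8.3 = 11.3253
K_W = (4C−1)/(4C−4) + 0.615/C = 44.301/41.301 + 0.0543 = 1.1269
τ₀ = 8FD/(πd³) = 8·1150·94.0/(π·8.3³) = 864800/1796.3 = 481.43 MPa
τ_max = K·τ₀ = 1.1269 × 481.43 = 542.54 MPa

543 MPa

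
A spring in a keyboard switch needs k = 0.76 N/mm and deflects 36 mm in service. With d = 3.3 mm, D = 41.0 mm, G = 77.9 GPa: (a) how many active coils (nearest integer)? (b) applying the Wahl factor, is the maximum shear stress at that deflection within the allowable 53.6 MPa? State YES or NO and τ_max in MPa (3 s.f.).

(a) 22 coils; (b) NO, τ_max = 88.8 MPa

N_a = Gd⁴/(8D³k) = (77.9×10³)(3.3⁴)/(8·41.0³·0.76) = 22.05 → N_a = 22
Actual rate k = Gd⁴/(8D³·22) = 0.7616 N/mm
Working load F = kδ = 0.7616·36 = 27.418 N
C = 41.0/3.3 = 12.4242; K_W = (4C−1)/(4C−4)+0.615/C = 1.1151
τ_max = K_W·8FD/(πd³) = 1.1151·79.655 = 88.827 MPa
τ_max > 53.6 MPa → exceeds allowable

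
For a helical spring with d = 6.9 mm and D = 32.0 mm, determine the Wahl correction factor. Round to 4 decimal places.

C = D/d = 32.0/6.9 = 4.6377
K_W = (4C−1)/(4C−4) + 0.615/C = 17.551/14.551 + 0.1326 = 1.3388

1.3388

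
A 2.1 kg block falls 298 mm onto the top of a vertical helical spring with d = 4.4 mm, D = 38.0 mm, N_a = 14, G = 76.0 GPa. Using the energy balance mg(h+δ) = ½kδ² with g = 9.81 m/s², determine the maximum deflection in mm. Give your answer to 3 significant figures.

56.1 mm

k = Gd⁴/(8D³N_a) = (76.0×10³)(4.4⁴)/(8·38.0³·14) = 4.6351 N/mm
W = mg = 2.1 × 9.81 = 20.601 N
½kδ² − Wδ − Wh = 0 → δ = (W + √(W² + 2kWh))/k
δ = (20.601 + √(424.4 + 56910.2))/4.6351 = (20.601 + 239.45)/4.6351 = 56.104 mm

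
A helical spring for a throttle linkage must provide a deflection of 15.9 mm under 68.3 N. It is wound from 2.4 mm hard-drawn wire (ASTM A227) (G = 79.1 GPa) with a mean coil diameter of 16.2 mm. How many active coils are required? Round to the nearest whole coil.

18

Required rate k = F/δ = 68.3/15.9 = 4.2956 N/mm
N_a = Gd⁴/(8D³k) = (79.1×10³ × 2.4⁴)/(8 × 16.2³ × 4.2956)
    = 2.62435e+06 / 146103 = 17.96 → 18 coils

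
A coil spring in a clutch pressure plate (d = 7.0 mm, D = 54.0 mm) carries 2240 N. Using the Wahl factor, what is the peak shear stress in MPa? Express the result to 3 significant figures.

1070 MPa

Spring index C = D/d = 54.0/7.0 = 7.7143
K_W = (4C−1)/(4C−4) + 0.615/C = 29.857/26.857 + 0.0797 = 1.1914
τ₀ = 8FD/(πd³) = 8·2240·54.0/(π·7.0³) = 967680/1077.6 = 898.02 MPa
τ_max = K·τ₀ = 1.1914 × 898.02 = 1069.9 MPa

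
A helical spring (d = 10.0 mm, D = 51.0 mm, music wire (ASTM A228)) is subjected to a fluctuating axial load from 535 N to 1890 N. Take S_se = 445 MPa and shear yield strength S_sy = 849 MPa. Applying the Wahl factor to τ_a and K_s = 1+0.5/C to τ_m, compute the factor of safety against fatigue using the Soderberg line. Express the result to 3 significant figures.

C = D/d = 51.0/10.0 = 5.1000; K_W = (4C−1)/(4C−4)+0.615/C = 1.3035; K_s = 1+0.5/C = 1.0980
F_a = (F_max−F_min)/2 = 677.5 N; F_m = (F_max+F_min)/2 = 1212.5 N
τ_a = K_W·8F_aD/(πd³) = 1.3035 × 87.987 = 114.69 MPa
τ_m = K_s·8F_mD/(πd³) = 1.0980 × 157.47 = 172.91 MPa
Soderberg: 1/n_f = τ_a/S_se + τ_m/S_sy = 114.69/445 + 172.91/849 = 0.25774 + 0.20366 = 0.46139
n_f = 1/0.46139 = 2.167

2.17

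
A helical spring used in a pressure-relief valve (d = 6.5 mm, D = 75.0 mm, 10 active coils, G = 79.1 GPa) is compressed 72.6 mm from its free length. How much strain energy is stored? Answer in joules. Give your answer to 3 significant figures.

k = Gd⁴/(8D³N_a) = (79.1×10³)(6.5⁴)/(8·75.0³·10) = 4.1837 N/mm
U = ½kδ² = 0.5 × 4.1837 × 72.6² = 11026 N·mm = 11.026 J

11.0 J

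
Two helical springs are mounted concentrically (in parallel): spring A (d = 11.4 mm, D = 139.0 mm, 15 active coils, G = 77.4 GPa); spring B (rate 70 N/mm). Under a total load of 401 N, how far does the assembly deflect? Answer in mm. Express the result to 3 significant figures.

k_A = Gd⁴/(8D³N_a) = (77.4×10³)(11.4⁴)/(8·139.0³·15) = 4.0563 N/mm
Parallel: k_eq = 4.0563 + 70 = 74.056 N/mm
δ = F/k_eq = 401/74.056 = 5.4148 mm

5.41 mm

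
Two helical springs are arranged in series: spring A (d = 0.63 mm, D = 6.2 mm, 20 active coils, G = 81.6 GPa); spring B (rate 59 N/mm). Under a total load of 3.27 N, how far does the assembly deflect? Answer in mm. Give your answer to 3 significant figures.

k_A = Gd⁴/(8D³N_a) = (81.6×10³)(0.63⁴)/(8·6.2³·20) = 0.3371 N/mm
Series: 1/k_eq = 1/0.3371 + 1/59 = 2.9834; k_eq = 0.33518 N/mm
δ = F/k_eq = 3.27/0.33518 = 9.7558 mm

9.76 mm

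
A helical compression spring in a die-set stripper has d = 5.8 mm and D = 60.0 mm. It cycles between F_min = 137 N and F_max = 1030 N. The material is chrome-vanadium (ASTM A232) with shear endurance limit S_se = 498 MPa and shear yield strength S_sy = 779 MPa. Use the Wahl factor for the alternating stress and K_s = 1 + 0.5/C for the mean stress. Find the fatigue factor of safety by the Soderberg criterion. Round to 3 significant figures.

C = D/d = 60.0/5.8 = 10.3448; K_W = (4C−1)/(4C−4)+0.615/C = 1.1397; K_s = 1+0.5/C = 1.0483
F_a = (F_max−F_min)/2 = 446.5 N; F_m = (F_max+F_min)/2 = 583.5 N
τ_a = K_W·8F_aD/(πd³) = 1.1397 × 349.65 = 398.49 MPa
τ_m = K_s·8F_mD/(πd³) = 1.0483 × 456.93 = 479.01 MPa
Soderberg: 1/n_f = τ_a/S_se + τ_m/S_sy = 398.49/498 + 479.01/779 = 0.80019 + 0.61491 = 1.4151
n_f = 1/1.4151 = 0.7067

0.707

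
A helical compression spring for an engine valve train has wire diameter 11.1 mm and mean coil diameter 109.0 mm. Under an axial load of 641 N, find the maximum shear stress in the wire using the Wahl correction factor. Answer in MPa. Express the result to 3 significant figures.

Spring index C = D/d = 109.0/11.1 = 9.8198
K_W = (4C−1)/(4C−4) + 0.615/C = 38.279/35.279 + 0.0626 = 1.1477
τ₀ = 8FD/(πd³) = 8·641·109.0/(π·11.1³) = 558952/4296.5 = 130.09 MPa
τ_max = K·τ₀ = 1.1477 × 130.09 = 149.3 MPa

149 MPa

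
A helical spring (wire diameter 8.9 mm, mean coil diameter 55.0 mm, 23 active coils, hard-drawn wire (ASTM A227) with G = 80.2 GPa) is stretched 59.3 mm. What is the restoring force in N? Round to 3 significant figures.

975 N

k = Gd⁴/(8D³N_a) = (80.2×10³)(8.9⁴)/(8·55.0³·23) = 16.437 N/mm
F = k·δ = 16.437 × 59.3 = 974.73 N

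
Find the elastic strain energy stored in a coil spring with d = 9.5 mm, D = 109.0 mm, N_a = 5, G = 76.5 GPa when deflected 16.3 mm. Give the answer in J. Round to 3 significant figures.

1.60 J

k = Gd⁴/(8D³N_a) = (76.5×10³)(9.5⁴)/(8·109.0³·5) = 12.029 N/mm
U = ½kδ² = 0.5 × 12.029 × 16.3² = 1597.9 N·mm = 1.5979 J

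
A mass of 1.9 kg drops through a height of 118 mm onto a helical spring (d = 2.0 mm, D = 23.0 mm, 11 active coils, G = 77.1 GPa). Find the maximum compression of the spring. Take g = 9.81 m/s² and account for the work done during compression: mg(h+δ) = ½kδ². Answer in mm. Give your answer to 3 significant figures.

80.0 mm

k = Gd⁴/(8D³N_a) = (77.1×10³)(2.0⁴)/(8·23.0³·11) = 1.1521 N/mm
W = mg = 1.9 × 9.81 = 18.639 N
½kδ² − Wδ − Wh = 0 → δ = (W + √(W² + 2kWh))/k
δ = (18.639 + √(347.41 + 5068.07))/1.1521 = (18.639 + 73.59)/1.1521 = 80.05 mm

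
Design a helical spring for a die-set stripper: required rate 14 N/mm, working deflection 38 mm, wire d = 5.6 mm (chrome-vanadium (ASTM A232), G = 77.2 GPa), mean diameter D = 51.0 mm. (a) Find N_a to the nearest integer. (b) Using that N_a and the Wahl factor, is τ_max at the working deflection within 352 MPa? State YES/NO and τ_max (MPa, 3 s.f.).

(a) 5 coils; (b) NO, τ_max = 466 MPa

N_a = Gd⁴/(8D³k) = (77.2×10³)(5.6⁴)/(8·51.0³·14) = 5.11 → N_a = 5
Actual rate k = Gd⁴/(8D³·5) = 14.309 N/mm
Working load F = kδ = 14.309·38 = 543.73 N
C = 51.0/5.6 = 9.1071; K_W = (4C−1)/(4C−4)+0.615/C = 1.1600
τ_max = K_W·8FD/(πd³) = 1.1600·402.1 = 466.45 MPa
τ_max > 352 MPa → exceeds allowable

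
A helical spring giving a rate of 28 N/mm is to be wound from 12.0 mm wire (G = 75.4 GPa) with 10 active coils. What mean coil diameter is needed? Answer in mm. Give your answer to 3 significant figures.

88.7 mm

D = (Gd⁴/(8N_a·k))^(1/3) = (75.4×10³·12.0⁴/(8·10·28))^(1/3)
  = (697989)^(1/3) = 88.7053 mm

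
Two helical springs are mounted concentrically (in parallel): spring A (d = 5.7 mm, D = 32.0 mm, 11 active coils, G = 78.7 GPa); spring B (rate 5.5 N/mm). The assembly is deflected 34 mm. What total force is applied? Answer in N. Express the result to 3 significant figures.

1170 N

k_A = Gd⁴/(8D³N_a) = (78.7×10³)(5.7⁴)/(8·32.0³·11) = 28.81 N/mm
Parallel: k_eq = 28.81 + 5.5 = 34.31 N/mm
F = k_eq·δ = 34.31·34 = 1166.5 N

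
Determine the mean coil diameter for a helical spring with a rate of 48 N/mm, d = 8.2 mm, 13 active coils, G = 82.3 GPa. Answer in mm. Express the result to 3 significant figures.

42.1 mm

D = (Gd⁴/(8N_a·k))^(1/3) = (82.3×10³·8.2⁴/(8·13·48))^(1/3)
  = (74538.5)^(1/3) = 42.0850 mm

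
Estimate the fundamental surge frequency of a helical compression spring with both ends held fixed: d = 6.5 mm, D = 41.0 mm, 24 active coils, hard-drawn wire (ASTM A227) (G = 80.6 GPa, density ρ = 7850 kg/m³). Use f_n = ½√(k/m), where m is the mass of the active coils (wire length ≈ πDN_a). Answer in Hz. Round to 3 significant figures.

k = Gd⁴/(8D³N_a) = (80.6×10³)(6.5⁴)/(8·41.0³·24) = 10.873 N/mm = 10873 N/m
Wire length L = πDN_a = π·41.0·24 = 3091.3 mm
m = ρ·(πd²/4)·L = 7850 × 33.183×10⁻⁶ m² × 3.0913 m = 0.80525 kg
f_n = ½√(k/m) = 0.5·√(10873/0.80525) = 0.5·√(13502) = 58.099 Hz

58.1 Hz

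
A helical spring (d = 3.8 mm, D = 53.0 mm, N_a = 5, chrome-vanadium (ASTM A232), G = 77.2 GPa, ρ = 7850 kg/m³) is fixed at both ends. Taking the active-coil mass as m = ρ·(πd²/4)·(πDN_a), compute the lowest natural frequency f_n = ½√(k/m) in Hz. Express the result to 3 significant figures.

k = Gd⁴/(8D³N_a) = (77.2×10³)(3.8⁴)/(8·53.0³·5) = 2.7031 N/mm = 2703.1 N/m
Wire length L = πDN_a = π·53.0·5 = 832.52 mm
m = ρ·(πd²/4)·L = 7850 × 11.341×10⁻⁶ m² × 0.83252 m = 0.074118 kg
f_n = ½√(k/m) = 0.5·√(2703.1/0.074118) = 0.5·√(36470) = 95.486 Hz

95.5 Hz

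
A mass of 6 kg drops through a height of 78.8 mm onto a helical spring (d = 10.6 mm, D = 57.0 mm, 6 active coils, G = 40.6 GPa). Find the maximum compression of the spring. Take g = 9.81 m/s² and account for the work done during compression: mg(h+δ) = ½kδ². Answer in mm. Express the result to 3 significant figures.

13.7 mm

k = Gd⁴/(8D³N_a) = (40.6×10³)(10.6⁴)/(8·57.0³·6) = 57.661 N/mm
W = mg = 6 × 9.81 = 58.86 N
½kδ² − Wδ − Wh = 0 → δ = (W + √(W² + 2kWh))/k
δ = (58.86 + √(3464.5 + 534885))/57.661 = (58.86 + 733.72)/57.661 = 13.746 mm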